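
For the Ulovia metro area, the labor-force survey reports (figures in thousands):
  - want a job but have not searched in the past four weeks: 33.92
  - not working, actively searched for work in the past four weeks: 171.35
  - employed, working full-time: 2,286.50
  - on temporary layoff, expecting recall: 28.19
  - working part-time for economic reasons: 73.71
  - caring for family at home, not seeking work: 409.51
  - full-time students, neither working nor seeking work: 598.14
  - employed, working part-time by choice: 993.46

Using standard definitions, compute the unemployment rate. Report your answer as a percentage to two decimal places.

Unemployment rate ≈ 5.62%.

Employed = 2,286.50 + 73.71 + 993.46 = 3,353.67 thousand (anyone who worked, including part-time for economic reasons, counts as employed).
Unemployed = 171.35 + 28.19 = 199.54 thousand (jobless and actively searching, or on temporary layoff).
Labor force = 3,353.67 + 199.54 = 3,553.21 thousand.
Unemployment rate = 199.54 / 3,553.21 = 5.62%.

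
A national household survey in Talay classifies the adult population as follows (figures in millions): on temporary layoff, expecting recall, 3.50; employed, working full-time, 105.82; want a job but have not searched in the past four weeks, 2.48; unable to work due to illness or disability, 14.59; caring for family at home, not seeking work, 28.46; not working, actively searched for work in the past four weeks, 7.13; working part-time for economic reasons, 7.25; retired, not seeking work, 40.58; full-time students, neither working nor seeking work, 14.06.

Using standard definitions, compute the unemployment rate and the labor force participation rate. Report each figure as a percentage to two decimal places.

Unemployment rate ≈ 8.59%; labor force participation rate ≈ 55.26%.

Employed = 105.82 + 7.25 = 113.07 million (anyone who worked, including part-time for economic reasons, counts as employed).
Unemployed = 3.50 + 7.13 = 10.63 million (jobless and actively searching, or on temporary layoff).
Labor force = 113.07 + 10.63 = 123.70 million.
Not in labor force = 2.48 + 14.59 + 28.46 + 40.58 + 14.06 = 100.17 million (those not working and not actively searching are outside the labor force — including those who want a job but have given up searching).
Civilian working-age population = 123.70 + 100.17 = 223.87 million.
Unemployment rate = 10.63 / 123.70 = 8.59%.
Labor force participation rate = 123.70 / 223.87 = 55.26%.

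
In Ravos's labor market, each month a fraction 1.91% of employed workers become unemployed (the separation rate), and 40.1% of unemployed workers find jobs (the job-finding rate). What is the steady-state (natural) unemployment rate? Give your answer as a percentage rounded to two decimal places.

Steady-state unemployment rate ≈ 4.55%.

At steady state the flows balance: s·E = f·U, so U/(E+U) = s/(s+f).
u* = 1.91 / (1.91 + 40.1) = 1.91 / 42.01 = 4.55%.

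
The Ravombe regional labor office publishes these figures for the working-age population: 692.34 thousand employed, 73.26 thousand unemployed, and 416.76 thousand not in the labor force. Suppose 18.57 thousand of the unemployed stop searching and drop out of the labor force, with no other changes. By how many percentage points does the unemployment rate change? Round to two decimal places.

The unemployment rate changes by −2.25 percentage points.

Initially, labor force = 692.34 + 73.26 = 765.60 thousand, so u = 73.26/765.60 = 9.57%.
After the change, unemployed and labor force both fall by 18.57 → E = 692.34, U = 54.69, labor force = 747.03 thousand.
New unemployment rate = 54.69 / 747.03 = 7.32%.
Change = 7.32% − 9.57% = −2.25 percentage points.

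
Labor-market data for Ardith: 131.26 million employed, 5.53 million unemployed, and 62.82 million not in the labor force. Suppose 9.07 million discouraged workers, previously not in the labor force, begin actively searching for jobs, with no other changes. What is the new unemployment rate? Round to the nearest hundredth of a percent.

Initially, labor force = 131.26 + 5.53 = 136.79 million, so u = 5.53/136.79 = 4.04%.
After the change, unemployed and labor force both rise by 9.07 → E = 131.26, U = 14.60, labor force = 145.86 million.
New unemployment rate = 14.60 / 145.86 = 10.01%.

New unemployment rate ≈ 10.01%.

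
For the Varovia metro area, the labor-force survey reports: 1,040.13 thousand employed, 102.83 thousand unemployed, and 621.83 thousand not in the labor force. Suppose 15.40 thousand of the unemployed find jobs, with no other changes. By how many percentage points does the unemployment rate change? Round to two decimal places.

The unemployment rate changes by −1.35 percentage points.

Initially, labor force = 1,040.13 + 102.83 = 1,142.96 thousand, so u = 102.83/1,142.96 = 9.00%.
After the change, unemployed falls and employed rises by 15.40; labor force unchanged → E = 1,055.53, U = 87.43, labor force = 1,142.96 thousand.
New unemployment rate = 87.43 / 1,142.96 = 7.65%.
Change = 7.65% − 9.00% = −1.35 percentage points.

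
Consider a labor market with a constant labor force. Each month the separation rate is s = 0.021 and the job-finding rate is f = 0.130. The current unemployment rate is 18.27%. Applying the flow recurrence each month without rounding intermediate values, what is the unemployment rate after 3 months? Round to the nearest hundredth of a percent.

Unemployment rate after three months ≈ 16.58%.

With a fixed labor force, u_{t+1} = u_t + s·(1−u_t) − f·u_t = u_t·(1−s−f) + s.
Here 1−s−f = 0.849 and s = 0.021.
u_1 = 0.182700 × 0.849 + 0.021 = 0.176112.
u_2 = 0.176112 × 0.849 + 0.021 = 0.170519.
u_3 = 0.170519 × 0.849 + 0.021 = 0.165771.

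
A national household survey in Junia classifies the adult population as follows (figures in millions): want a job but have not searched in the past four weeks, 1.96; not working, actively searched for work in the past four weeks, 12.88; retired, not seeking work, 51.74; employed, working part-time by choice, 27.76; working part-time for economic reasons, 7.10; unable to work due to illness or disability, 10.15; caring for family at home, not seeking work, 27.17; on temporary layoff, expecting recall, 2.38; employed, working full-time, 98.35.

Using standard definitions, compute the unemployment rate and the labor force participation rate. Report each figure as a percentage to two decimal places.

Unemployment rate ≈ 10.28%; labor force participation rate ≈ 61.99%.

Employed = 27.76 + 7.10 + 98.35 = 133.21 million (anyone who worked, including part-time for economic reasons, counts as employed).
Unemployed = 12.88 + 2.38 = 15.26 million (jobless and actively searching, or on temporary layoff).
Labor force = 133.21 + 15.26 = 148.47 million.
Not in labor force = 1.96 + 51.74 + 10.15 + 27.17 = 91.02 million (those not working and not actively searching are outside the labor force — including those who want a job but have given up searching).
Civilian working-age population = 148.47 + 91.02 = 239.49 million.
Unemployment rate = 15.26 / 148.47 = 10.28%.
Labor force participation rate = 148.47 / 239.49 = 61.99%.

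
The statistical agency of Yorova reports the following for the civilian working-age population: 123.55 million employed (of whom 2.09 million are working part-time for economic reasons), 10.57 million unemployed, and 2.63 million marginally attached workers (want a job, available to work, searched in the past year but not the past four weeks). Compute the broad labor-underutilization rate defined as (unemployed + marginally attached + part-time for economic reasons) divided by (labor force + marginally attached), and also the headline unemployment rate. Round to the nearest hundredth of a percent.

Labor force = 123.55 + 10.57 = 134.12 million.
Numerator = 10.57 + 2.63 + 2.09 = 15.29 million.
Denominator = 134.12 + 2.63 = 136.75 million.
Broad rate = 15.29 / 136.75 = 11.18%.
Headline unemployment rate = 10.57 / 134.12 = 7.88%.

Broad underutilization rate ≈ 11.18%; headline unemployment rate ≈ 7.88%.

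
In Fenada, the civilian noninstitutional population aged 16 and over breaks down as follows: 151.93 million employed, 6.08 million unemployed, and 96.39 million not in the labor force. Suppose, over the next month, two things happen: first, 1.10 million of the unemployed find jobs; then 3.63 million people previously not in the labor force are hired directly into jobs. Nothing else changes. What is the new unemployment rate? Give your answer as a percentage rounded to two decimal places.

Initially, labor force = 151.93 + 6.08 = 158.01 million, so u = 6.08/158.01 = 3.85%.
After the first change, unemployed falls and employed rises by 1.10; labor force unchanged → E = 153.03, U = 4.98, labor force = 158.01 million.
After the second change, employed and labor force both rise by 3.63; unemployed unchanged → E = 156.66, U = 4.98, labor force = 161.64 million.
New unemployment rate = 4.98 / 161.64 = 3.08%.

New unemployment rate ≈ 3.08%.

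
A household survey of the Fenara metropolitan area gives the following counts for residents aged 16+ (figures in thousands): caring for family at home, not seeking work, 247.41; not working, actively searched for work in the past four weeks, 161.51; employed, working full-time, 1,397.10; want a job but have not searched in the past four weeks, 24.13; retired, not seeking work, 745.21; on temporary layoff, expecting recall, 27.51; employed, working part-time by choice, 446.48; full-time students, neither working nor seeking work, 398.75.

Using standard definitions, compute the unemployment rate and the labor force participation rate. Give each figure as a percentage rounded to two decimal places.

Unemployment rate ≈ 9.30%; labor force participation rate ≈ 58.95%.

Employed = 1,397.10 + 446.48 = 1,843.58 thousand.
Unemployed = 161.51 + 27.51 = 189.02 thousand (jobless and actively searching, or on temporary layoff).
Labor force = 1,843.58 + 189.02 = 2,032.60 thousand.
Not in labor force = 247.41 + 24.13 + 745.21 + 398.75 = 1,415.50 thousand (those not working and not actively searching are outside the labor force — including those who want a job but have given up searching).
Civilian working-age population = 2,032.60 + 1,415.50 = 3,448.10 thousand.
Unemployment rate = 189.02 / 2,032.60 = 9.30%.
Labor force participation rate = 2,032.60 / 3,448.10 = 58.95%.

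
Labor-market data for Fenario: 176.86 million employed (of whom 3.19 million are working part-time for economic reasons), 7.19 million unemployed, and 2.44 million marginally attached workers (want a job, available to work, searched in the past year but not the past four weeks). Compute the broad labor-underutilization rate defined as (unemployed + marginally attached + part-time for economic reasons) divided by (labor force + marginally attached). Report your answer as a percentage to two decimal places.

Labor force = 176.86 + 7.19 = 184.05 million.
Numerator = 7.19 + 2.44 + 3.19 = 12.82 million.
Denominator = 184.05 + 2.44 = 186.49 million.
Broad rate = 12.82 / 186.49 = 6.87%.

Broad underutilization rate ≈ 6.87%.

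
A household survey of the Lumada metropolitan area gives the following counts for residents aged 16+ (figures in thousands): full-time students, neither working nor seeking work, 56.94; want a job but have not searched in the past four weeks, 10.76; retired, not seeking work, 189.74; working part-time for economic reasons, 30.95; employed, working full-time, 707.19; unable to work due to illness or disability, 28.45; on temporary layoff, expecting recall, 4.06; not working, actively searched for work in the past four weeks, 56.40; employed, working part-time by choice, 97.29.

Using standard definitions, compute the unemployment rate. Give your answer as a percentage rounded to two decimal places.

Unemployment rate ≈ 6.75%.

Employed = 30.95 + 707.19 + 97.29 = 835.43 thousand (anyone who worked, including part-time for economic reasons, counts as employed).
Unemployed = 4.06 + 56.40 = 60.46 thousand (jobless and actively searching, or on temporary layoff).
Labor force = 835.43 + 60.46 = 895.89 thousand.
Unemployment rate = 60.46 / 895.89 = 6.75%.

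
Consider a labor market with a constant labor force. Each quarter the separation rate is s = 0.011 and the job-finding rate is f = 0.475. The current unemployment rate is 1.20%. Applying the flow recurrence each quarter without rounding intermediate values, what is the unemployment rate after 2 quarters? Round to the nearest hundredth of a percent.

With a fixed labor force, u_{t+1} = u_t + s·(1−u_t) − f·u_t = u_t·(1−s−f) + s.
Here 1−s−f = 0.514 and s = 0.011.
u_1 = 0.012000 × 0.514 + 0.011 = 0.017168.
u_2 = 0.017168 × 0.514 + 0.011 = 0.019824.

Unemployment rate after two quarters ≈ 1.98%.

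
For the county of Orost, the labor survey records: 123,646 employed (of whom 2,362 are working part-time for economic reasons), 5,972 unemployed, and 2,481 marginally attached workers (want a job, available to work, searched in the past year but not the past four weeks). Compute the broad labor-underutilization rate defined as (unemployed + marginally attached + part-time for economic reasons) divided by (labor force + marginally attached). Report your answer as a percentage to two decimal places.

Broad underutilization rate ≈ 8.19%.

Labor force = 123,646 + 5,972 = 129,618.
Numerator = 5,972 + 2,481 + 2,362 = 10,815.
Denominator = 129,618 + 2,481 = 132,099.
Broad rate = 10,815 / 132,099 = 8.19%.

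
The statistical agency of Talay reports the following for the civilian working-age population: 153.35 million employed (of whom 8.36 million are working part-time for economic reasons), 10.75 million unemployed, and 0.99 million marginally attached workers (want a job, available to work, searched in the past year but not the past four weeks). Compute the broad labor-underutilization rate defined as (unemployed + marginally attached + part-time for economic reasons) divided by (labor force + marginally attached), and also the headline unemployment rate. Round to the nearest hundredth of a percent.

Broad underutilization rate ≈ 12.18%; headline unemployment rate ≈ 6.55%.

Labor force = 153.35 + 10.75 = 164.10 million.
Numerator = 10.75 + 0.99 + 8.36 = 20.10 million.
Denominator = 164.10 + 0.99 = 165.09 million.
Broad rate = 20.10 / 165.09 = 12.18%.
Headline unemployment rate = 10.75 / 164.10 = 6.55%.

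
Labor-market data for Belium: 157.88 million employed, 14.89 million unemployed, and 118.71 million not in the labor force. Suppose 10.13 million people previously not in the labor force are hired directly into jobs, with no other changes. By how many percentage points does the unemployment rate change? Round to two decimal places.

Initially, labor force = 157.88 + 14.89 = 172.77 million, so u = 14.89/172.77 = 8.62%.
After the change, employed and labor force both rise by 10.13; unemployed unchanged → E = 168.01, U = 14.89, labor force = 182.90 million.
New unemployment rate = 14.89 / 182.90 = 8.14%.
Change = 8.14% − 8.62% = −0.48 percentage points.

The unemployment rate changes by −0.48 percentage points.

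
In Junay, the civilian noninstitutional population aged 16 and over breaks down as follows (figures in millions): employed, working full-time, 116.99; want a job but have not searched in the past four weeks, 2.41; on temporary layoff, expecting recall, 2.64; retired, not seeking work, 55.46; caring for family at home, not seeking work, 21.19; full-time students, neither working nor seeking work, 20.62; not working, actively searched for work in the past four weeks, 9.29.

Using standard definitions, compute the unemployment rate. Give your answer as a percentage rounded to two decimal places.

Employed = 116.99 million.
Unemployed = 2.64 + 9.29 = 11.93 million (jobless and actively searching, or on temporary layoff).
Labor force = 116.99 + 11.93 = 128.92 million.
Unemployment rate = 11.93 / 128.92 = 9.25%.

Unemployment rate ≈ 9.25%.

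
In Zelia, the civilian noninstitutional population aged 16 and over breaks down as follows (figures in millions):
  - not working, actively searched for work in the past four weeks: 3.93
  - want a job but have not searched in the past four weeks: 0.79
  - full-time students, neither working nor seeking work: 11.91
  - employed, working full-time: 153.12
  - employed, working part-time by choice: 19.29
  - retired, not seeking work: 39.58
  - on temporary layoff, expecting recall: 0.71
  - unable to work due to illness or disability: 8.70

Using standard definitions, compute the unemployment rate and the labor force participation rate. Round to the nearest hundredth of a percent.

Unemployment rate ≈ 2.62%; labor force participation rate ≈ 74.38%.

Employed = 153.12 + 19.29 = 172.41 million.
Unemployed = 3.93 + 0.71 = 4.64 million (jobless and actively searching, or on temporary layoff).
Labor force = 172.41 + 4.64 = 177.05 million.
Not in labor force = 0.79 + 11.91 + 39.58 + 8.70 = 60.98 million (those not working and not actively searching are outside the labor force — including those who want a job but have given up searching).
Civilian working-age population = 177.05 + 60.98 = 238.03 million.
Unemployment rate = 4.64 / 177.05 = 2.62%.
Labor force participation rate = 177.05 / 238.03 = 74.38%.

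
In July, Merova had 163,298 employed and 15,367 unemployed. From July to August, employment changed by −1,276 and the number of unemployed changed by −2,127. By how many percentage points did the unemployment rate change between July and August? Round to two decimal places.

July: labor force = 163,298 + 15,367 = 178,665; u = 15,367/178,665 = 8.60%.
August: labor force = 162,022 + 13,240 = 175,262; u = 13,240/175,262 = 7.55%.
Change = 7.55% − 8.60% = −1.05 pp.

The unemployment rate changed by −1.05 percentage points.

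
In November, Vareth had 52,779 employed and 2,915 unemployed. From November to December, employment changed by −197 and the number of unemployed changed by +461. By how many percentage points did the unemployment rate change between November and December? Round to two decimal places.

The unemployment rate changed by +0.80 percentage points.

November: labor force = 52,779 + 2,915 = 55,694; u = 2,915/55,694 = 5.23%.
December: labor force = 52,582 + 3,376 = 55,958; u = 3,376/55,958 = 6.03%.
Change = 6.03% − 5.23% = +0.80 pp.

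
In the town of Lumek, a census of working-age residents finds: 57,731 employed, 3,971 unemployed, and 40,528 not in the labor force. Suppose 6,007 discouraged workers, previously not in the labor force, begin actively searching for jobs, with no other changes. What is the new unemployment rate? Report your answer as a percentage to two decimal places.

Initially, labor force = 57,731 + 3,971 = 61,702, so u = 3,971/61,702 = 6.44%.
After the change, unemployed and labor force both rise by 6,007 → E = 57,731, U = 9,978, labor force = 67,709.
New unemployment rate = 9,978 / 67,709 = 14.74%.

New unemployment rate ≈ 14.74%.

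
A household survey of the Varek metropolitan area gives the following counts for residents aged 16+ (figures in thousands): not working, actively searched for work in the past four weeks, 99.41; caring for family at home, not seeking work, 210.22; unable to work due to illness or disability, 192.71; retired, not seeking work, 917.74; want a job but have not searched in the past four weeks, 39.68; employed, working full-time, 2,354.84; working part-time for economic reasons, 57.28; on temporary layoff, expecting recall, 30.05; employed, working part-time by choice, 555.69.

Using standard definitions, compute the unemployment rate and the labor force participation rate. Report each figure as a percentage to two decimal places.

Unemployment rate ≈ 4.18%; labor force participation rate ≈ 69.48%.

Employed = 2,354.84 + 57.28 + 555.69 = 2,967.81 thousand (anyone who worked, including part-time for economic reasons, counts as employed).
Unemployed = 99.41 + 30.05 = 129.46 thousand (jobless and actively searching, or on temporary layoff).
Labor force = 2,967.81 + 129.46 = 3,097.27 thousand.
Not in labor force = 210.22 + 192.71 + 917.74 + 39.68 = 1,360.35 thousand (those not working and not actively searching are outside the labor force — including those who want a job but have given up searching).
Civilian working-age population = 3,097.27 + 1,360.35 = 4,457.62 thousand.
Unemployment rate = 129.46 / 3,097.27 = 4.18%.
Labor force participation rate = 3,097.27 / 4,457.62 = 69.48%.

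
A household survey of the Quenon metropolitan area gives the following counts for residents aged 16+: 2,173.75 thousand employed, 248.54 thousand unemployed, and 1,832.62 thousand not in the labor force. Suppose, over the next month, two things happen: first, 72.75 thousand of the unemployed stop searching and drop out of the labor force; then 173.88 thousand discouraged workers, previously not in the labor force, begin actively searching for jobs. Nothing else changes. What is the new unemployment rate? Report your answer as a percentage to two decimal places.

Initially, labor force = 2,173.75 + 248.54 = 2,422.29 thousand, so u = 248.54/2,422.29 = 10.26%.
After the first change, unemployed and labor force both fall by 72.75 → E = 2,173.75, U = 175.79, labor force = 2,349.54 thousand.
After the second change, unemployed and labor force both rise by 173.88 → E = 2,173.75, U = 349.67, labor force = 2,523.42 thousand.
New unemployment rate = 349.67 / 2,523.42 = 13.86%.

New unemployment rate ≈ 13.86%.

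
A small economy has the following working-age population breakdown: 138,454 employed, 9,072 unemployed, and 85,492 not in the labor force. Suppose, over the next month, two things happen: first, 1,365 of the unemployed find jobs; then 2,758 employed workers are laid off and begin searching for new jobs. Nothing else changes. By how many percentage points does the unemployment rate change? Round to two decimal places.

The unemployment rate changes by +0.94 percentage points.

Initially, labor force = 138,454 + 9,072 = 147,526, so u = 9,072/147,526 = 6.15%.
After the first change, unemployed falls and employed rises by 1,365; labor force unchanged → E = 139,819, U = 7,707, labor force = 147,526.
After the second change, employed falls and unemployed rises by 2,758; labor force unchanged → E = 137,061, U = 10,465, labor force = 147,526.
New unemployment rate = 10,465 / 147,526 = 7.09%.
Change = 7.09% − 6.15% = +0.94 percentage points.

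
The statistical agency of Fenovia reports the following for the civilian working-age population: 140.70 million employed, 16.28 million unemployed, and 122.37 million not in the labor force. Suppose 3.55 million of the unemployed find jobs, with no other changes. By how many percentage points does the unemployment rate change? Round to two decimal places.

The unemployment rate changes by −2.26 percentage points.

Initially, labor force = 140.70 + 16.28 = 156.98 million, so u = 16.28/156.98 = 10.37%.
After the change, unemployed falls and employed rises by 3.55; labor force unchanged → E = 144.25, U = 12.73, labor force = 156.98 million.
New unemployment rate = 12.73 / 156.98 = 8.11%.
Change = 8.11% − 10.37% = −2.26 percentage points.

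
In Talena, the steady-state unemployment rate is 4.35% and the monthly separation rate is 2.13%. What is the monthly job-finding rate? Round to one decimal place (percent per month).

From u* = s/(s+f): f = s·(1−u)/u.
f = 2.13 × (1 − 0.0435) / 0.0435 = 2.0373 / 0.0435 ≈ 46.8% per month.

Job-finding rate ≈ 46.8% per month.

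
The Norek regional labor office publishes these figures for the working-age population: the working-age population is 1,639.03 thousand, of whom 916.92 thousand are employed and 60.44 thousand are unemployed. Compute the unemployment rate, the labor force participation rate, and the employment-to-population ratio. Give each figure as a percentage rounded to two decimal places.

Unemployment rate ≈ 6.18%; labor force participation rate ≈ 59.63%; employment-population ratio ≈ 55.94%.

Labor force = employed + unemployed = 916.92 + 60.44 = 977.36 thousand.
Unemployment rate = 60.44 / 977.36 = 6.18%.
Labor force participation rate = 977.36 / 1,639.03 = 59.63%.
Employment-population ratio = 916.92 / 1,639.03 = 55.94%.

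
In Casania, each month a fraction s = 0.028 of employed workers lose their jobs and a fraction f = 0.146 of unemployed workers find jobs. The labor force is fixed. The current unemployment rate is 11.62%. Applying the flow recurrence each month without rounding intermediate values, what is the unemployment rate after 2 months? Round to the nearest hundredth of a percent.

Unemployment rate after two months ≈ 13.04%.

With a fixed labor force, u_{t+1} = u_t + s·(1−u_t) − f·u_t = u_t·(1−s−f) + s.
Here 1−s−f = 0.826 and s = 0.028.
u_1 = 0.116200 × 0.826 + 0.028 = 0.123981.
u_2 = 0.123981 × 0.826 + 0.028 = 0.130408.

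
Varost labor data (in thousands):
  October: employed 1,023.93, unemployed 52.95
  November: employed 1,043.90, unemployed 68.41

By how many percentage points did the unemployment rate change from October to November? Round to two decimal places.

The unemployment rate changed by +1.23 percentage points.

October: labor force = 1,023.93 + 52.95 = 1,076.88; u = 52.95/1,076.88 = 4.92%.
November: labor force = 1,043.90 + 68.41 = 1,112.31; u = 68.41/1,112.31 = 6.15%.
Change = 6.15% − 4.92% = +1.23 pp.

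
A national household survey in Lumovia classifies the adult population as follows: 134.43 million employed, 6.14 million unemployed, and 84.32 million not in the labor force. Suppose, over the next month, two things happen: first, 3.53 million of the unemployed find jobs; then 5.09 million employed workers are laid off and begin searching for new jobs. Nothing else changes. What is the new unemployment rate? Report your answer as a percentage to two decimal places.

New unemployment rate ≈ 5.48%.

Initially, labor force = 134.43 + 6.14 = 140.57 million, so u = 6.14/140.57 = 4.37%.
After the first change, unemployed falls and employed rises by 3.53; labor force unchanged → E = 137.96, U = 2.61, labor force = 140.57 million.
After the second change, employed falls and unemployed rises by 5.09; labor force unchanged → E = 132.87, U = 7.70, labor force = 140.57 million.
New unemployment rate = 7.70 / 140.57 = 5.48%.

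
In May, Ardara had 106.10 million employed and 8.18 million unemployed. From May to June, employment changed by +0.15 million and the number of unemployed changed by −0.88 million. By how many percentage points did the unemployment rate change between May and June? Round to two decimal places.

The unemployment rate changed by −0.73 percentage points.

May: labor force = 106.10 + 8.18 = 114.28; u = 8.18/114.28 = 7.16%.
June: labor force = 106.25 + 7.30 = 113.55; u = 7.30/113.55 = 6.43%.
Change = 6.43% − 7.16% = −0.73 pp.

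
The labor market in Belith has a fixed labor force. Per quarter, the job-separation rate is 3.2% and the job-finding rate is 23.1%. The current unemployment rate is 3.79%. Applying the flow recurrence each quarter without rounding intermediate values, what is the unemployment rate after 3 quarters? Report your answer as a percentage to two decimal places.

Unemployment rate after three quarters ≈ 8.81%.

With a fixed labor force, u_{t+1} = u_t + s·(1−u_t) − f·u_t = u_t·(1−s−f) + s.
Here 1−s−f = 0.737 and s = 0.032.
u_1 = 0.037900 × 0.737 + 0.032 = 0.059932.
u_2 = 0.059932 × 0.737 + 0.032 = 0.076170.
u_3 = 0.076170 × 0.737 + 0.032 = 0.088137.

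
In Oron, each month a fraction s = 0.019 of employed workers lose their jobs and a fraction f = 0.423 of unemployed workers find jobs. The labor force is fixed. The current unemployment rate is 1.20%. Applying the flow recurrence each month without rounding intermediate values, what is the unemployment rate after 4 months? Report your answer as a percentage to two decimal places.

With a fixed labor force, u_{t+1} = u_t + s·(1−u_t) − f·u_t = u_t·(1−s−f) + s.
Here 1−s−f = 0.558 and s = 0.019.
u_1 = 0.012000 × 0.558 + 0.019 = 0.025696.
u_2 = 0.025696 × 0.558 + 0.019 = 0.033338.
u_3 = 0.033338 × 0.558 + 0.019 = 0.037603.
u_4 = 0.037603 × 0.558 + 0.019 = 0.039982.

Unemployment rate after four months ≈ 4.00%.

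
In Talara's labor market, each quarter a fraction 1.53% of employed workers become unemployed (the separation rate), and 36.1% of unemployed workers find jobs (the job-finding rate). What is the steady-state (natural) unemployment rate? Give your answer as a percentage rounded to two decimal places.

Steady-state unemployment rate ≈ 4.07%.

At steady state the flows balance: s·E = f·U, so U/(E+U) = s/(s+f).
u* = 1.53 / (1.53 + 36.1) = 1.53 / 37.63 = 4.07%.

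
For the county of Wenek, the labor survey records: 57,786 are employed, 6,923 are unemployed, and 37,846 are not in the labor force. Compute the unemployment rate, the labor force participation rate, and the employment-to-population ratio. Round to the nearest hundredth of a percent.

Labor force = employed + unemployed = 57,786 + 6,923 = 64,709.
Working-age population = 64,709 + 37,846 = 102,555.
Unemployment rate = 6,923 / 64,709 = 10.70%.
Labor force participation rate = 64,709 / 102,555 = 63.10%.
Employment-population ratio = 57,786 / 102,555 = 56.35%.

Unemployment rate ≈ 10.70%; labor force participation rate ≈ 63.10%; employment-population ratio ≈ 56.35%.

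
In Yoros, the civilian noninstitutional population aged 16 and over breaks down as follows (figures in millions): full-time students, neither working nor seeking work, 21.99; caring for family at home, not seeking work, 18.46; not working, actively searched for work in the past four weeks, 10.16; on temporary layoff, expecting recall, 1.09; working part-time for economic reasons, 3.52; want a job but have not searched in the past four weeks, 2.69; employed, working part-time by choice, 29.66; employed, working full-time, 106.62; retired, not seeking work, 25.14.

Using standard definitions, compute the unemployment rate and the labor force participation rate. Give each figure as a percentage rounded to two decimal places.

Unemployment rate ≈ 7.45%; labor force participation rate ≈ 68.87%.

Employed = 3.52 + 29.66 + 106.62 = 139.80 million (anyone who worked, including part-time for economic reasons, counts as employed).
Unemployed = 10.16 + 1.09 = 11.25 million (jobless and actively searching, or on temporary layoff).
Labor force = 139.80 + 11.25 = 151.05 million.
Not in labor force = 21.99 + 18.46 + 2.69 + 25.14 = 68.28 million (those not working and not actively searching are outside the labor force — including those who want a job but have given up searching).
Civilian working-age population = 151.05 + 68.28 = 219.33 million.
Unemployment rate = 11.25 / 151.05 = 7.45%.
Labor force participation rate = 151.05 / 219.33 = 68.87%.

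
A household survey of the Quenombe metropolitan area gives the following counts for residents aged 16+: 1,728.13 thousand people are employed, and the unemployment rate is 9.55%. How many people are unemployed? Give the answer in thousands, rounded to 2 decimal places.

Let U be the number unemployed. The labor force is E + U, and U/(E+U) = 0.0955.
So U = 0.0955 × 1,728.13 / (1 − 0.0955) = 165.0364 / 0.9045 ≈ 182.46 thousand.

About 182.46 thousand are unemployed.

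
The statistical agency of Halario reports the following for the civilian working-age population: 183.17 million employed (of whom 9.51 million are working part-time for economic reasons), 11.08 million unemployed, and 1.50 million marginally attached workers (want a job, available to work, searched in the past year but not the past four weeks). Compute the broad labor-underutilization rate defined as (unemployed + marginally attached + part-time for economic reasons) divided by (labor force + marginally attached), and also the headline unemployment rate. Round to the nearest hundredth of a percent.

Labor force = 183.17 + 11.08 = 194.25 million.
Numerator = 11.08 + 1.50 + 9.51 = 22.09 million.
Denominator = 194.25 + 1.50 = 195.75 million.
Broad rate = 22.09 / 195.75 = 11.28%.
Headline unemployment rate = 11.08 / 194.25 = 5.70%.

Broad underutilization rate ≈ 11.28%; headline unemployment rate ≈ 5.70%.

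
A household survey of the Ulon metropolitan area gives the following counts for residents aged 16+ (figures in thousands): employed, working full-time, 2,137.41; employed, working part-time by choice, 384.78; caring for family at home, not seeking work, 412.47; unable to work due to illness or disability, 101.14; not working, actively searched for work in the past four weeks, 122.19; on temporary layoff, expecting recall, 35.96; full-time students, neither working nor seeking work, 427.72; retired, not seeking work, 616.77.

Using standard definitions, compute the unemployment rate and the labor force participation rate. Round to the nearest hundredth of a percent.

Unemployment rate ≈ 5.90%; labor force participation rate ≈ 63.24%.

Employed = 2,137.41 + 384.78 = 2,522.19 thousand.
Unemployed = 122.19 + 35.96 = 158.15 thousand (jobless and actively searching, or on temporary layoff).
Labor force = 2,522.19 + 158.15 = 2,680.34 thousand.
Not in labor force = 412.47 + 101.14 + 427.72 + 616.77 = 1,558.10 thousand (those not working and not actively searching are outside the labor force).
Civilian working-age population = 2,680.34 + 1,558.10 = 4,238.44 thousand.
Unemployment rate = 158.15 / 2,680.34 = 5.90%.
Labor force participation rate = 2,680.34 / 4,238.44 = 63.24%.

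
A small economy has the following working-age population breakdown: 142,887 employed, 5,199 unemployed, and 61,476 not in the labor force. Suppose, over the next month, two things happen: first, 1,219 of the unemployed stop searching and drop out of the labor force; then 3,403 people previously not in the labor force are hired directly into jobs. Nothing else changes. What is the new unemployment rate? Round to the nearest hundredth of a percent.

New unemployment rate ≈ 2.65%.

Initially, labor force = 142,887 + 5,199 = 148,086, so u = 5,199/148,086 = 3.51%.
After the first change, unemployed and labor force both fall by 1,219 → E = 142,887, U = 3,980, labor force = 146,867.
After the second change, employed and labor force both rise by 3,403; unemployed unchanged → E = 146,290, U = 3,980, labor force = 150,270.
New unemployment rate = 3,980 / 150,270 = 2.65%.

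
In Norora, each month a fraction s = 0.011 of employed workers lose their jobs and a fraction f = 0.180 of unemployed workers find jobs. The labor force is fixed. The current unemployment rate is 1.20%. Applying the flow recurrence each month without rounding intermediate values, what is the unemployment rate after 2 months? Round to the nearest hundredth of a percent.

With a fixed labor force, u_{t+1} = u_t + s·(1−u_t) − f·u_t = u_t·(1−s−f) + s.
Here 1−s−f = 0.809 and s = 0.011.
u_1 = 0.012000 × 0.809 + 0.011 = 0.020708.
u_2 = 0.020708 × 0.809 + 0.011 = 0.027753.

Unemployment rate after two months ≈ 2.78%.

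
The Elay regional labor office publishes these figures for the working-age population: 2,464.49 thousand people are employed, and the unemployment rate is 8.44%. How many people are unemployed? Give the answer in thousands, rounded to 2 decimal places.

Let U be the number unemployed. The labor force is E + U, and U/(E+U) = 0.0844.
So U = 0.0844 × 2,464.49 / (1 − 0.0844) = 208.0030 / 0.9156 ≈ 227.18 thousand.

About 227.18 thousand are unemployed.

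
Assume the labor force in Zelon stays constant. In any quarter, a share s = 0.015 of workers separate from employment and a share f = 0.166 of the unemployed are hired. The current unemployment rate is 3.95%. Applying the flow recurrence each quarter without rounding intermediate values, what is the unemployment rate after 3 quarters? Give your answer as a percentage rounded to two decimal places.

With a fixed labor force, u_{t+1} = u_t + s·(1−u_t) − f·u_t = u_t·(1−s−f) + s.
Here 1−s−f = 0.819 and s = 0.015.
u_1 = 0.039500 × 0.819 + 0.015 = 0.047350.
u_2 = 0.047350 × 0.819 + 0.015 = 0.053780.
u_3 = 0.053780 × 0.819 + 0.015 = 0.059046.

Unemployment rate after three quarters ≈ 5.90%.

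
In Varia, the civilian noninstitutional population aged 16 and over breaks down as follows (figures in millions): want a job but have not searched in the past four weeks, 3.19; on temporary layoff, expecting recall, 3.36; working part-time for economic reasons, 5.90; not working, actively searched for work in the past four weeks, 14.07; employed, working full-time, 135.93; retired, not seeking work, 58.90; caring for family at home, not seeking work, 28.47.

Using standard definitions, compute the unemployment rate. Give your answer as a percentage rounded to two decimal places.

Unemployment rate ≈ 10.94%.

Employed = 5.90 + 135.93 = 141.83 million (anyone who worked, including part-time for economic reasons, counts as employed).
Unemployed = 3.36 + 14.07 = 17.43 million (jobless and actively searching, or on temporary layoff).
Labor force = 141.83 + 17.43 = 159.26 million.
Unemployment rate = 17.43 / 159.26 = 10.94%.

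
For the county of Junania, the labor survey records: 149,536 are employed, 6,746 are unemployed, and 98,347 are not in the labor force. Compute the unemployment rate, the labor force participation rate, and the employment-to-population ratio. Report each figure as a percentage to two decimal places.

Labor force = employed + unemployed = 149,536 + 6,746 = 156,282.
Working-age population = 156,282 + 98,347 = 254,629.
Unemployment rate = 6,746 / 156,282 = 4.32%.
Labor force participation rate = 156,282 / 254,629 = 61.38%.
Employment-population ratio = 149,536 / 254,629 = 58.73%.

Unemployment rate ≈ 4.32%; labor force participation rate ≈ 61.38%; employment-population ratio ≈ 58.73%.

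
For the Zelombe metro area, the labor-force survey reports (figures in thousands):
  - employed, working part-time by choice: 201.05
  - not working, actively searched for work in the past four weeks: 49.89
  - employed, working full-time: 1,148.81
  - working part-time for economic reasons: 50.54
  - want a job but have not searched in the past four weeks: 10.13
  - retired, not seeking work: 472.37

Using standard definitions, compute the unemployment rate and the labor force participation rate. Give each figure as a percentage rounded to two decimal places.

Employed = 201.05 + 1,148.81 + 50.54 = 1,400.40 thousand (anyone who worked, including part-time for economic reasons, counts as employed).
Unemployed = 49.89 thousand.
Labor force = 1,400.40 + 49.89 = 1,450.29 thousand.
Not in labor force = 10.13 + 472.37 = 482.50 thousand (those not working and not actively searching are outside the labor force — including those who want a job but have given up searching).
Civilian working-age population = 1,450.29 + 482.50 = 1,932.79 thousand.
Unemployment rate = 49.89 / 1,450.29 = 3.44%.
Labor force participation rate = 1,450.29 / 1,932.79 = 75.04%.

Unemployment rate ≈ 3.44%; labor force participation rate ≈ 75.04%.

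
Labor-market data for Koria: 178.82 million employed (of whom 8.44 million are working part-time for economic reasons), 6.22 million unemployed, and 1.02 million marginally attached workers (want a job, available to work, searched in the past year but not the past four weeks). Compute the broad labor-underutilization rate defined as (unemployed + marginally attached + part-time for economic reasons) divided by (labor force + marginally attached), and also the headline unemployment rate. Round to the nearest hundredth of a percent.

Broad underutilization rate ≈ 8.43%; headline unemployment rate ≈ 3.36%.

Labor force = 178.82 + 6.22 = 185.04 million.
Numerator = 6.22 + 1.02 + 8.44 = 15.68 million.
Denominator = 185.04 + 1.02 = 186.06 million.
Broad rate = 15.68 / 186.06 = 8.43%.
Headline unemployment rate = 6.22 / 185.04 = 3.36%.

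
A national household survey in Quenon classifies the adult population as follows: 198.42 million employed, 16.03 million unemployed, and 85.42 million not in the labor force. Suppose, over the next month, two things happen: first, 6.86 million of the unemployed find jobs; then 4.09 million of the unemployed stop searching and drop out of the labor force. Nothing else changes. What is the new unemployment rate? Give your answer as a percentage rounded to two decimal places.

New unemployment rate ≈ 2.41%.

Initially, labor force = 198.42 + 16.03 = 214.45 million, so u = 16.03/214.45 = 7.47%.
After the first change, unemployed falls and employed rises by 6.86; labor force unchanged → E = 205.28, U = 9.17, labor force = 214.45 million.
After the second change, unemployed and labor force both fall by 4.09 → E = 205.28, U = 5.08, labor force = 210.36 million.
New unemployment rate = 5.08 / 210.36 = 2.41%.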